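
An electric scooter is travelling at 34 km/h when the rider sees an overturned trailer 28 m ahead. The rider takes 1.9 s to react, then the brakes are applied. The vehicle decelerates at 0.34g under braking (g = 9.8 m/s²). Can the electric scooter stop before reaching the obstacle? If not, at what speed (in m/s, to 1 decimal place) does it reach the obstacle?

34 km/h ÷ 3.6 = 9.4444 m/s.
a = 0.34 × 9.8 = 3.332 m/s².
Reaction distance = 9.4444 × 1.9 = 17.944 m.
Braking distance needed to stop: v²/(2a) = 89.197 / 6.664 = 13.385 m, so total needed = 17.944 + 13.385 = 31.329 m > 28 m — it cannot stop.
Distance remaining when braking begins: 28 − 17.944 = 10.056 m.
v² = v₀² − 2a·d = 89.197 − 2 × 3.332 × 10.056 = 22.184 m²/s².
v = √22.184 = 4.710 m/s.

No — it strikes the obstacle at 4.7 m/s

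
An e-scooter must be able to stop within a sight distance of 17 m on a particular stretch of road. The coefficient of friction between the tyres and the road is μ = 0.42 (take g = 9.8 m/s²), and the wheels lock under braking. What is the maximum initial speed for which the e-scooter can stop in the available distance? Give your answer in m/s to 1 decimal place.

Maximum speed ≈ 11.8 m/s

a = μg = 0.42 × 9.8 = 4.116 m/s².
v²/(2a) = d ⇒ v = √(2 × 4.116 × 17) = √139.94 = 11.8296 m/s.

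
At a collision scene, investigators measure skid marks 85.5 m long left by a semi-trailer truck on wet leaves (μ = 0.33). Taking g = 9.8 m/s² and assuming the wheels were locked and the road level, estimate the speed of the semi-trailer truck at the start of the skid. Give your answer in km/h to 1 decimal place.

Initial speed ≈ 84.7 km/h

Deceleration a = μg = 0.33 × 9.8 = 3.234 m/s².
v = √(2a·d) = √(2 × 3.234 × 85.5) = √553.014 = 23.5162 m/s.
= 23.5162 × 3.6 = 84.658 km/h.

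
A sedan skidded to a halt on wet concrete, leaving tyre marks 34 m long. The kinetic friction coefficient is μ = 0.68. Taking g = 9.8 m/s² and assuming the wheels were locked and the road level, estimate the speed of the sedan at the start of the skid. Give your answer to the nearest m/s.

Initial speed ≈ 21 m/s

Deceleration a = μg = 0.68 × 9.8 = 6.664 m/s².
v = √(2a·d) = √(2 × 6.664 × 34) = √453.152 = 21.2874 m/s.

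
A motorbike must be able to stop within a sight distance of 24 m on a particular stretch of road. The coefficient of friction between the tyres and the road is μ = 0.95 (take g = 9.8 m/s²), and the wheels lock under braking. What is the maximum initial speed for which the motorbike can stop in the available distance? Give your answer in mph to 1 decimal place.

a = μg = 0.95 × 9.8 = 9.310 m/s².
v²/(2a) = d ⇒ v = √(2 × 9.310 × 24) = √446.88 = 21.1395 m/s.
21.1395 m/s ÷ 0.44704 = 47.288 mph.

Maximum speed ≈ 47.3 mph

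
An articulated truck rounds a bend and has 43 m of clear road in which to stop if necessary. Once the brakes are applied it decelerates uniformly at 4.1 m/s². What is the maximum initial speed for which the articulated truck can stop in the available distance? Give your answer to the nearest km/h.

v²/(2a) = d ⇒ v = √(2 × 4.100 × 43) = √352.60 = 18.7776 m/s.
18.7776 m/s × 3.6 = 67.599 km/h.

Maximum speed ≈ 68 km/h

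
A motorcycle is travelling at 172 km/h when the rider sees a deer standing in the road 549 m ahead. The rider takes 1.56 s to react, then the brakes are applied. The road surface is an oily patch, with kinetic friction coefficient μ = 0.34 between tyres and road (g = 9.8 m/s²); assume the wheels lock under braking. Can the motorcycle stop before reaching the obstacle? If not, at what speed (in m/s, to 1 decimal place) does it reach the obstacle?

172 km/h ÷ 3.6 = 47.7778 m/s.
a = μg = 0.34 × 9.8 = 3.332 m/s².
Reaction distance = 47.7778 × 1.56 = 74.533 m.
Braking distance = v²/(2a) = 2282.718 / 6.664 = 342.545 m.
Total stopping distance = 74.533 + 342.545 = 417.078 m, vs 549 m available — it stops with 549 − 417.078 = 131.922 m to spare.

Yes — it stops about 131.9 m short of the obstacle, so it never reaches it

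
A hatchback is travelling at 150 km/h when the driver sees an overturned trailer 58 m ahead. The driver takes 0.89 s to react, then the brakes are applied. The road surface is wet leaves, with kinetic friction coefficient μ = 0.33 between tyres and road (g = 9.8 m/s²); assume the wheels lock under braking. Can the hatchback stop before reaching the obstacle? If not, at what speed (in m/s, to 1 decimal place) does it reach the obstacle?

No — it strikes the obstacle at 40.0 m/s

150 km/h ÷ 3.6 = 41.6667 m/s.
a = μg = 0.33 × 9.8 = 3.234 m/s².
Reaction distance = 41.6667 × 0.89 = 37.083 m.
Braking distance needed to stop: v²/(2a) = 1736.114 / 6.468 = 268.416 m, so total needed = 37.083 + 268.416 = 305.499 m > 58 m — it cannot stop.
Distance remaining when braking begins: 58 − 37.083 = 20.917 m.
v² = v₀² − 2a·d = 1736.114 − 2 × 3.234 × 20.917 = 1600.823 m²/s².
v = √1600.823 = 40.010 m/s.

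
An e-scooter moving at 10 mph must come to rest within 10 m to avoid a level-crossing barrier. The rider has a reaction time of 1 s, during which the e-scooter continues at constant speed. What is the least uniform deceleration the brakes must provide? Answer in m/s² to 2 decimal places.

10 mph × 0.44704 = 4.4704 m/s.
Distance covered during reaction = 4.4704 × 1 = 4.470 m.
Distance available for braking: 10 − 4.470 = 5.530 m.
v² = 2a·d ⇒ a = v²/(2d) = 4.4704² / (2 × 5.530) = 19.984 / 11.060 = 1.8069 m/s².

Required deceleration ≈ 1.81 m/s²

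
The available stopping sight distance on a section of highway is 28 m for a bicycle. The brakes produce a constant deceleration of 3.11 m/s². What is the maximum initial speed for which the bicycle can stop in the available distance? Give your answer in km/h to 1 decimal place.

Maximum speed ≈ 47.5 km/h

v²/(2a) = d ⇒ v = √(2 × 3.110 × 28) = √174.16 = 13.1970 m/s.
13.1970 m/s × 3.6 = 47.509 km/h.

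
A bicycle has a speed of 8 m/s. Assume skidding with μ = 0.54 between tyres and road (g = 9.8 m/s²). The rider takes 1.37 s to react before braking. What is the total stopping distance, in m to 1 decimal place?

a = μg = 0.54 × 9.8 = 5.292 m/s².
Reaction distance = v·t_r = 8.0000 × 1.37 = 10.960 m.
Braking distance = v²/(2a) = 8.0000² / (2 × 5.292) = 64.000 / 10.584 = 6.047 m.
Total = 10.960 + 6.047 = 17.007 m.

Total stopping distance ≈ 17.0 m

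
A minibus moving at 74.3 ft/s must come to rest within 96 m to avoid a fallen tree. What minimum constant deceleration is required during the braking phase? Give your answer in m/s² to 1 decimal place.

Required deceleration ≈ 2.7 m/s²

74.3 ft/s × 0.3048 = 22.6466 m/s.
v² = 2a·d ⇒ a = v²/(2d) = 22.6466² / (2 × 96.000) = 512.868 / 192.000 = 2.6712 m/s².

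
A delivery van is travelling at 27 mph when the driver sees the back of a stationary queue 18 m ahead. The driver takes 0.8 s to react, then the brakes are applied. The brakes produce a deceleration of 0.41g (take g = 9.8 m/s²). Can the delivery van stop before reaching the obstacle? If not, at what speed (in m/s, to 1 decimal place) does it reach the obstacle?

27 mph × 0.44704 = 12.0701 m/s.
a = 0.41 × 9.8 = 4.018 m/s².
Reaction distance = 12.0701 × 0.8 = 9.656 m.
Braking distance needed to stop: v²/(2a) = 145.687 / 8.036 = 18.129 m, so total needed = 9.656 + 18.129 = 27.785 m > 18 m — it cannot stop.
Distance remaining when braking begins: 18 − 9.656 = 8.344 m.
v² = v₀² − 2a·d = 145.687 − 2 × 4.018 × 8.344 = 78.635 m²/s².
v = √78.635 = 8.868 m/s.

No — it strikes the obstacle at 8.9 m/s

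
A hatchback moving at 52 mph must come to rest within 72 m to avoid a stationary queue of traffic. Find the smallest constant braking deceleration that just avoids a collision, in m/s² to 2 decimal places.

52 mph × 0.44704 = 23.2461 m/s.
v² = 2a·d ⇒ a = v²/(2d) = 23.2461² / (2 × 72.000) = 540.381 / 144.000 = 3.7526 m/s².

Required deceleration ≈ 3.75 m/s²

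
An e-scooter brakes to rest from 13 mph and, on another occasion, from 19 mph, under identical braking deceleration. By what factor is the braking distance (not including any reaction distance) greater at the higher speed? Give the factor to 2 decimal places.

Braking distance d = v²/(2a), so with a fixed, d ∝ v².
Factor = (19/13)² = 1.4615² = 2.1360.

Factor ≈ 2.14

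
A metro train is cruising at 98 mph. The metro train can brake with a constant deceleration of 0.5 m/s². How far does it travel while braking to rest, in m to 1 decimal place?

Braking distance ≈ 1919.3 m

98 mph × 0.44704 = 43.8099 m/s.
Braking distance = v²/(2a) = 43.8099² / (2 × 0.500) = 1919.307 / 1.000 = 1919.307 m.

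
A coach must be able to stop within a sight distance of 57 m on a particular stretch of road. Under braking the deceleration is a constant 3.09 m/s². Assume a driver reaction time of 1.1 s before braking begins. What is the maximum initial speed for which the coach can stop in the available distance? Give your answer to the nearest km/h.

Maximum speed ≈ 56 km/h

Stopping distance: v·t_r + v²/(2a) = 57 with t_r = 1.1 s and a = 3.090 m/s².
So v² + 6.798 v − 352.26 = 0.
Positive root: v = −a·t_r + √((a·t_r)² + 2a·d) = −3.399 + √(11.553 + 352.26) = 15.6749 m/s.
15.6749 m/s × 3.6 = 56.430 km/h.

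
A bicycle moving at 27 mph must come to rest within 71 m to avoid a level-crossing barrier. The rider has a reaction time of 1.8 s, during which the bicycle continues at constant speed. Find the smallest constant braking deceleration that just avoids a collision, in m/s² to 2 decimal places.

Required deceleration ≈ 1.48 m/s²

27 mph × 0.44704 = 12.0701 m/s.
Distance covered during reaction = 12.0701 × 1.8 = 21.726 m.
Distance available for braking: 71 − 21.726 = 49.274 m.
v² = 2a·d ⇒ a = v²/(2d) = 12.0701² / (2 × 49.274) = 145.687 / 98.548 = 1.4783 m/s².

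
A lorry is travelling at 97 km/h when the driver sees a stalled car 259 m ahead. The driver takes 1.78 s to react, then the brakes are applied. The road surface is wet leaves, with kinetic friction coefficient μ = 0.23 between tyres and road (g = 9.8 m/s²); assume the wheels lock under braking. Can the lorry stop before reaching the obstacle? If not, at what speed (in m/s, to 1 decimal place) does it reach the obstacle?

97 km/h ÷ 3.6 = 26.9444 m/s.
a = μg = 0.23 × 9.8 = 2.254 m/s².
Reaction distance = 26.9444 × 1.78 = 47.961 m.
Braking distance = v²/(2a) = 726.001 / 4.508 = 161.047 m.
Total stopping distance = 47.961 + 161.047 = 209.008 m, vs 259 m available — it stops with 259 − 209.008 = 49.992 m to spare.

Yes — it stops about 50.0 m short of the obstacle, so it never reaches it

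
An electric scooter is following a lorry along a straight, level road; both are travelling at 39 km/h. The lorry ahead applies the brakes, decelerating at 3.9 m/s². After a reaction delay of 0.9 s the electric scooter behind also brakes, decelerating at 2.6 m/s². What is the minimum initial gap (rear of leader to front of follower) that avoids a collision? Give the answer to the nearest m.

39 km/h ÷ 3.6 = 10.8333 m/s.
Leader travels v²/(2a_L) = 117.360 / 7.800 = 15.046 m before stopping.
Follower covers v·t_r = 10.8333 × 0.9 = 9.750 m while reacting, then v²/(2a_F) = 117.360 / 5.200 = 22.569 m while braking, for a total of 9.750 + 22.569 = 32.319 m.
Since a_F ≤ a_L and the follower starts braking later, the follower is never slower than the leader, so the closest approach is when both have stopped.
Minimum gap = 32.319 − 15.046 = 17.273 m.

Minimum gap ≈ 17 m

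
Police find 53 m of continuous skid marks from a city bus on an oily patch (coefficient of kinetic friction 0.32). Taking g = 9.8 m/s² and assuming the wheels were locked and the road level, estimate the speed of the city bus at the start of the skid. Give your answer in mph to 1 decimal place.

Initial speed ≈ 40.8 mph

Deceleration a = μg = 0.32 × 9.8 = 3.136 m/s².
v = √(2a·d) = √(2 × 3.136 × 53) = √332.416 = 18.2323 m/s.
= 18.2323 ÷ 0.44704 = 40.784 mph.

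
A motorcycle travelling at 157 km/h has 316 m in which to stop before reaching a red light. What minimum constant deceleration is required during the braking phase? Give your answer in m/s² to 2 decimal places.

Required deceleration ≈ 3.01 m/s²

157 km/h ÷ 3.6 = 43.6111 m/s.
v² = 2a·d ⇒ a = v²/(2d) = 43.6111² / (2 × 316.000) = 1901.928 / 632.000 = 3.0094 m/s².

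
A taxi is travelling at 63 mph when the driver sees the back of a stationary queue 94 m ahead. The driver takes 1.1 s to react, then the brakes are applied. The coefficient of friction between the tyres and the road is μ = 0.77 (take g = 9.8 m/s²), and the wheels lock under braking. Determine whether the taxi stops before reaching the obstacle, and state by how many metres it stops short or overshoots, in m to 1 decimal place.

63 mph × 0.44704 = 28.1635 m/s.
a = μg = 0.77 × 9.8 = 7.546 m/s².
Reaction distance = 28.1635 × 1.1 = 30.980 m.
Braking distance = v²/(2a) = 793.183 / 15.092 = 52.557 m.
Total stopping distance = 30.980 + 52.557 = 83.537 m, vs 94 m available — it stops with 94 − 83.537 = 10.463 m to spare.

Yes — it stops 10.5 m short of the obstacle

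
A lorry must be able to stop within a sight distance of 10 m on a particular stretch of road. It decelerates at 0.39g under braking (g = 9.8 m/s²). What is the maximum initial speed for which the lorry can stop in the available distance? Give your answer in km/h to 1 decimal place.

Maximum speed ≈ 31.5 km/h

a = 0.39 × 9.8 = 3.822 m/s².
v²/(2a) = d ⇒ v = √(2 × 3.822 × 10) = √76.44 = 8.7430 m/s.
8.7430 m/s × 3.6 = 31.475 km/h.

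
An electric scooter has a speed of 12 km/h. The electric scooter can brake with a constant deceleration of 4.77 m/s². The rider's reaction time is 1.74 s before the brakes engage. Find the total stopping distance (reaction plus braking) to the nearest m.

Total stopping distance ≈ 7 m

12 km/h ÷ 3.6 = 3.3333 m/s.
Reaction distance = v·t_r = 3.3333 × 1.74 = 5.800 m.
Braking distance = v²/(2a) = 3.3333² / (2 × 4.770) = 11.111 / 9.540 = 1.165 m.
Total = 5.800 + 1.165 = 6.965 m.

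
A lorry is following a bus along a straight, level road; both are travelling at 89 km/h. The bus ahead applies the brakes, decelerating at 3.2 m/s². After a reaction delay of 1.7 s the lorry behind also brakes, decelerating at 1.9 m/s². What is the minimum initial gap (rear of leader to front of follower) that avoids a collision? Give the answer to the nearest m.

Minimum gap ≈ 107 m

89 km/h ÷ 3.6 = 24.7222 m/s.
Leader travels v²/(2a_L) = 611.187 / 6.400 = 95.498 m before stopping.
Follower covers v·t_r = 24.7222 × 1.7 = 42.028 m while reacting, then v²/(2a_F) = 611.187 / 3.800 = 160.839 m while braking, for a total of 42.028 + 160.839 = 202.867 m.
Since a_F ≤ a_L and the follower starts braking later, the follower is never slower than the leader, so the closest approach is when both have stopped.
Minimum gap = 202.867 − 95.498 = 107.369 m.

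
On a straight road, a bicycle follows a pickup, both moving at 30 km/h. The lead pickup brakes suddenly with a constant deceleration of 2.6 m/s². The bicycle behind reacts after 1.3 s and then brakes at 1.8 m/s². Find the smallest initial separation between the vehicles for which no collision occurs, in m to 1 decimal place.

Minimum gap ≈ 16.8 m

30 km/h ÷ 3.6 = 8.3333 m/s.
Leader travels v²/(2a_L) = 69.444 / 5.200 = 13.355 m before stopping.
Follower covers v·t_r = 8.3333 × 1.3 = 10.833 m while reacting, then v²/(2a_F) = 69.444 / 3.600 = 19.290 m while braking, for a total of 10.833 + 19.290 = 30.123 m.
Since a_F ≤ a_L and the follower starts braking later, the follower is never slower than the leader, so the closest approach is when both have stopped.
Minimum gap = 30.123 − 13.355 = 16.768 m.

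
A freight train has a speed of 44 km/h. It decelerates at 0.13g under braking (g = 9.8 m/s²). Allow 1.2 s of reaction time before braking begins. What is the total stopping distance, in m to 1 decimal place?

44 km/h ÷ 3.6 = 12.2222 m/s.
a = 0.13 × 9.8 = 1.274 m/s².
Reaction distance = v·t_r = 12.2222 × 1.2 = 14.667 m.
Braking distance = v²/(2a) = 12.2222² / (2 × 1.274) = 149.382 / 2.548 = 58.627 m.
Total = 14.667 + 58.627 = 73.294 m.

Total stopping distance ≈ 73.3 m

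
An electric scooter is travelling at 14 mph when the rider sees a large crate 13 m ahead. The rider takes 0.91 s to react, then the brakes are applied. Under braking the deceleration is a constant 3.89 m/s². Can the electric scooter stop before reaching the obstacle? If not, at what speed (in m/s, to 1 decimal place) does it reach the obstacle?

Yes — it stops about 2.3 m short of the obstacle, so it never reaches it

14 mph × 0.44704 = 6.2586 m/s.
Reaction distance = 6.2586 × 0.91 = 5.695 m.
Braking distance = v²/(2a) = 39.170 / 7.780 = 5.035 m.
Total stopping distance = 5.695 + 5.035 = 10.730 m, vs 13 m available — it stops with 13 − 10.730 = 2.270 m to spare.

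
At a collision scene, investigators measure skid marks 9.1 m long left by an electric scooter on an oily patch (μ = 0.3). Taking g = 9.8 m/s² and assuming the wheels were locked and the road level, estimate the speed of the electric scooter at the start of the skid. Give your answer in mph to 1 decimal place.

Deceleration a = μg = 0.3 × 9.8 = 2.940 m/s².
v = √(2a·d) = √(2 × 2.940 × 9.1) = √53.508 = 7.3149 m/s.
= 7.3149 ÷ 0.44704 = 16.363 mph.

Initial speed ≈ 16.4 mph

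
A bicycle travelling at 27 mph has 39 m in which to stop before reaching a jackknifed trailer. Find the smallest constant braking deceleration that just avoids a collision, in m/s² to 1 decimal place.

27 mph × 0.44704 = 12.0701 m/s.
v² = 2a·d ⇒ a = v²/(2d) = 12.0701² / (2 × 39.000) = 145.687 / 78.000 = 1.8678 m/s².

Required deceleration ≈ 1.9 m/s²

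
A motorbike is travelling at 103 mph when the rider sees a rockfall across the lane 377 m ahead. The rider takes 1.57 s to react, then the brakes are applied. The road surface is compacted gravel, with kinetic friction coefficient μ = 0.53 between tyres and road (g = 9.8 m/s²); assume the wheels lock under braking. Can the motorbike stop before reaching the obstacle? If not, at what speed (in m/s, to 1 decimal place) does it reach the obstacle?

103 mph × 0.44704 = 46.0451 m/s.
a = μg = 0.53 × 9.8 = 5.194 m/s².
Reaction distance = 46.0451 × 1.57 = 72.291 m.
Braking distance = v²/(2a) = 2120.151 / 10.388 = 204.096 m.
Total stopping distance = 72.291 + 204.096 = 276.387 m, vs 377 m available — it stops with 377 − 276.387 = 100.613 m to spare.

Yes — it stops about 100.6 m short of the obstacle, so it never reaches it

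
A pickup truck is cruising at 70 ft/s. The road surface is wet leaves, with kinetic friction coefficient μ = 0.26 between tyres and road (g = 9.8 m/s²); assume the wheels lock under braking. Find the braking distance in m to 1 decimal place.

70 ft/s × 0.3048 = 21.3360 m/s.
a = μg = 0.26 × 9.8 = 2.548 m/s².
Braking distance = v²/(2a) = 21.3360² / (2 × 2.548) = 455.225 / 5.096 = 89.330 m.

Braking distance ≈ 89.3 m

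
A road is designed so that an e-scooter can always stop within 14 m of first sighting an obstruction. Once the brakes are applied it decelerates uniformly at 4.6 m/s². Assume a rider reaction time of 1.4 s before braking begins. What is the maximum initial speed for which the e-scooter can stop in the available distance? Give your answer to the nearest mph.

Maximum speed ≈ 15 mph

Stopping distance: v·t_r + v²/(2a) = 14 with t_r = 1.4 s and a = 4.600 m/s².
So v² + 12.880 v − 128.80 = 0.
Positive root: v = −a·t_r + √((a·t_r)² + 2a·d) = −6.440 + √(41.474 + 128.80) = 6.6089 m/s.
6.6089 m/s ÷ 0.44704 = 14.784 mph.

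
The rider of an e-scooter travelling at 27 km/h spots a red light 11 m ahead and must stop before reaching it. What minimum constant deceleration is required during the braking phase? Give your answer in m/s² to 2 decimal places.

Required deceleration ≈ 2.56 m/s²

27 km/h ÷ 3.6 = 7.5000 m/s.
v² = 2a·d ⇒ a = v²/(2d) = 7.5000² / (2 × 11.000) = 56.250 / 22.000 = 2.5568 m/s².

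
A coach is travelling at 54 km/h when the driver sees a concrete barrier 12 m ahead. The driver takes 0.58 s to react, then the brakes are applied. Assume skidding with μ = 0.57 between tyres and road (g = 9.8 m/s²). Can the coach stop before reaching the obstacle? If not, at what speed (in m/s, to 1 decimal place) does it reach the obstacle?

54 km/h ÷ 3.6 = 15.0000 m/s.
a = μg = 0.57 × 9.8 = 5.586 m/s².
Reaction distance = 15.0000 × 0.58 = 8.700 m.
Braking distance needed to stop: v²/(2a) = 225.000 / 11.172 = 20.140 m, so total needed = 8.700 + 20.140 = 28.840 m > 12 m — it cannot stop.
Distance remaining when braking begins: 12 − 8.700 = 3.300 m.
v² = v₀² − 2a·d = 225.000 − 2 × 5.586 × 3.300 = 188.132 m²/s².
v = √188.132 = 13.716 m/s.

No — it strikes the obstacle at 13.7 m/s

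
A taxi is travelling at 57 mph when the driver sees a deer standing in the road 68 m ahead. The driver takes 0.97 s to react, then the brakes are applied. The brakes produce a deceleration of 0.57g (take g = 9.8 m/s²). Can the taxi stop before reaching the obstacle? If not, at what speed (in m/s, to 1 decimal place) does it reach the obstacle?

No — it strikes the obstacle at 12.9 m/s

57 mph × 0.44704 = 25.4813 m/s.
a = 0.57 × 9.8 = 5.586 m/s².
Reaction distance = 25.4813 × 0.97 = 24.717 m.
Braking distance needed to stop: v²/(2a) = 649.297 / 11.172 = 58.118 m, so total needed = 24.717 + 58.118 = 82.835 m > 68 m — it cannot stop.
Distance remaining when braking begins: 68 − 24.717 = 43.283 m.
v² = v₀² − 2a·d = 649.297 − 2 × 5.586 × 43.283 = 165.739 m²/s².
v = √165.739 = 12.874 m/s.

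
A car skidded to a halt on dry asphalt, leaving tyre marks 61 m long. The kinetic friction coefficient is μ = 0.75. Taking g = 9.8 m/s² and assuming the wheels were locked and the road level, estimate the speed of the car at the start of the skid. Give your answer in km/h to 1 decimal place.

Deceleration a = μg = 0.75 × 9.8 = 7.350 m/s².
v = √(2a·d) = √(2 × 7.350 × 61) = √896.700 = 29.9449 m/s.
= 29.9449 × 3.6 = 107.802 km/h.

Initial speed ≈ 107.8 km/h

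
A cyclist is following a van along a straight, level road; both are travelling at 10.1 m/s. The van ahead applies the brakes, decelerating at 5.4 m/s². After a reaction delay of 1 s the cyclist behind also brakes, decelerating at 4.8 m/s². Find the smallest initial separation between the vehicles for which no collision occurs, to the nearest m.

Leader travels v²/(2a_L) = 102.010 / 10.800 = 9.445 m before stopping.
Follower covers v·t_r = 10.1000 × 1 = 10.100 m while reacting, then v²/(2a_F) = 102.010 / 9.600 = 10.626 m while braking, for a total of 10.100 + 10.626 = 20.726 m.
Since a_F ≤ a_L and the follower starts braking later, the follower is never slower than the leader, so the closest approach is when both have stopped.
Minimum gap = 20.726 − 9.445 = 11.281 m.

Minimum gap ≈ 11 m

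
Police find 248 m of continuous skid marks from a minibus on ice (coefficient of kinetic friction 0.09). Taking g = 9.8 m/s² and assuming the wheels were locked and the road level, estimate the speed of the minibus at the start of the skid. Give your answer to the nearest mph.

Initial speed ≈ 47 mph

Deceleration a = μg = 0.09 × 9.8 = 0.882 m/s².
v = √(2a·d) = √(2 × 0.882 × 248) = √437.472 = 20.9158 m/s.
= 20.9158 ÷ 0.44704 = 46.787 mph.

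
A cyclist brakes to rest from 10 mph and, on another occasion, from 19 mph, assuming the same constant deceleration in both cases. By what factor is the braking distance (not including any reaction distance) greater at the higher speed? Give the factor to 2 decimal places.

Factor ≈ 3.61

Braking distance d = v²/(2a), so with a fixed, d ∝ v².
Factor = (19/10)² = 1.9000² = 3.6100.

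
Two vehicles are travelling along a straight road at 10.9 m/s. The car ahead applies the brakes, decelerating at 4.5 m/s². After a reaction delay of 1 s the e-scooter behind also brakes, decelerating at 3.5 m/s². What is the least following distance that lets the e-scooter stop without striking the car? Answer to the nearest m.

Minimum gap ≈ 15 m

Leader travels v²/(2a_L) = 118.810 / 9.000 = 13.201 m before stopping.
Follower covers v·t_r = 10.9000 × 1 = 10.900 m while reacting, then v²/(2a_F) = 118.810 / 7.000 = 16.973 m while braking, for a total of 10.900 + 16.973 = 27.873 m.
Since a_F ≤ a_L and the follower starts braking later, the follower is never slower than the leader, so the closest approach is when both have stopped.
Minimum gap = 27.873 − 13.201 = 14.672 m.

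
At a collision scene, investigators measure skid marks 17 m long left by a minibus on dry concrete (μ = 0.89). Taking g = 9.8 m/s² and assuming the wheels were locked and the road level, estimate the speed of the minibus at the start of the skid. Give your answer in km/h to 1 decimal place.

Initial speed ≈ 62.0 km/h

Deceleration a = μg = 0.89 × 9.8 = 8.722 m/s².
v = √(2a·d) = √(2 × 8.722 × 17) = √296.548 = 17.2206 m/s.
= 17.2206 × 3.6 = 61.994 km/h.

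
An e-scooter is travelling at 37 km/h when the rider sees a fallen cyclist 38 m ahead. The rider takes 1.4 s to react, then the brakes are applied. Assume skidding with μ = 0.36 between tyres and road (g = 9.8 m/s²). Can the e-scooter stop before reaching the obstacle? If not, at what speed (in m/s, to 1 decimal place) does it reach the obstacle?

37 km/h ÷ 3.6 = 10.2778 m/s.
a = μg = 0.36 × 9.8 = 3.528 m/s².
Reaction distance = 10.2778 × 1.4 = 14.389 m.
Braking distance = v²/(2a) = 105.633 / 7.056 = 14.971 m.
Total stopping distance = 14.389 + 14.971 = 29.360 m, vs 38 m available — it stops with 38 − 29.360 = 8.640 m to spare.

Yes — it stops about 8.6 m short of the obstacle, so it never reaches it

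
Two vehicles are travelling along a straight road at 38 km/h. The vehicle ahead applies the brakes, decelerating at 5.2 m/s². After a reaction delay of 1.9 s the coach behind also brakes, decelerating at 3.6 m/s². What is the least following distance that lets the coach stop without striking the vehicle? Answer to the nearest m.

38 km/h ÷ 3.6 = 10.5556 m/s.
Leader travels v²/(2a_L) = 111.421 / 10.400 = 10.714 m before stopping.
Follower covers v·t_r = 10.5556 × 1.9 = 20.056 m while reacting, then v²/(2a_F) = 111.421 / 7.200 = 15.475 m while braking, for a total of 20.056 + 15.475 = 35.531 m.
Since a_F ≤ a_L and the follower starts braking later, the follower is never slower than the leader, so the closest approach is when both have stopped.
Minimum gap = 35.531 − 10.714 = 24.817 m.

Minimum gap ≈ 25 m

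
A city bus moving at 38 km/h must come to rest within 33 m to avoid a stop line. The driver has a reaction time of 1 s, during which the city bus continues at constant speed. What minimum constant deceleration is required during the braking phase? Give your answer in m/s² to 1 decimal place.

38 km/h ÷ 3.6 = 10.5556 m/s.
Distance covered during reaction = 10.5556 × 1 = 10.556 m.
Distance available for braking: 33 − 10.556 = 22.444 m.
v² = 2a·d ⇒ a = v²/(2d) = 10.5556² / (2 × 22.444) = 111.421 / 44.888 = 2.4822 m/s².

Required deceleration ≈ 2.5 m/s²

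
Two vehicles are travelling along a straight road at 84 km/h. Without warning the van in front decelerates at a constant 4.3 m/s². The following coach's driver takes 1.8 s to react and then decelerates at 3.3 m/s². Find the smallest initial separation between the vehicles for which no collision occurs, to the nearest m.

Minimum gap ≈ 61 m

84 km/h ÷ 3.6 = 23.3333 m/s.
Leader travels v²/(2a_L) = 544.443 / 8.600 = 63.307 m before stopping.
Follower covers v·t_r = 23.3333 × 1.8 = 42.000 m while reacting, then v²/(2a_F) = 544.443 / 6.600 = 82.491 m while braking, for a total of 42.000 + 82.491 = 124.491 m.
Since a_F ≤ a_L and the follower starts braking later, the follower is never slower than the leader, so the closest approach is when both have stopped.
Minimum gap = 124.491 − 63.307 = 61.184 m.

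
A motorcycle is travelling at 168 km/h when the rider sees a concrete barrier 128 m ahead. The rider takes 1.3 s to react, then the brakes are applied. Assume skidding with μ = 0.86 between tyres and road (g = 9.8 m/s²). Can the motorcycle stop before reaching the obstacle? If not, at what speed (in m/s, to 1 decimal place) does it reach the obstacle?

No — it strikes the obstacle at 32.3 m/s

168 km/h ÷ 3.6 = 46.6667 m/s.
a = μg = 0.86 × 9.8 = 8.428 m/s².
Reaction distance = 46.6667 × 1.3 = 60.667 m.
Braking distance needed to stop: v²/(2a) = 2177.781 / 16.856 = 129.199 m, so total needed = 60.667 + 129.199 = 189.866 m > 128 m — it cannot stop.
Distance remaining when braking begins: 128 − 60.667 = 67.333 m.
v² = v₀² − 2a·d = 2177.781 − 2 × 8.428 × 67.333 = 1042.816 m²/s².
v = √1042.816 = 32.293 m/s.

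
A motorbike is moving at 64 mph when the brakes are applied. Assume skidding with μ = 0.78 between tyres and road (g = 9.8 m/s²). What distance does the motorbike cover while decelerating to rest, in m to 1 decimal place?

64 mph × 0.44704 = 28.6106 m/s.
a = μg = 0.78 × 9.8 = 7.644 m/s².
Braking distance = v²/(2a) = 28.6106² / (2 × 7.644) = 818.566 / 15.288 = 53.543 m.

Braking distance ≈ 53.5 m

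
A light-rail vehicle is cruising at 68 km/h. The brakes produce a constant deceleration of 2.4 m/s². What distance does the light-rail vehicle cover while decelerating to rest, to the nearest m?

68 km/h ÷ 3.6 = 18.8889 m/s.
Braking distance = v²/(2a) = 18.8889² / (2 × 2.400) = 356.791 / 4.800 = 74.331 m.

Braking distance ≈ 74 m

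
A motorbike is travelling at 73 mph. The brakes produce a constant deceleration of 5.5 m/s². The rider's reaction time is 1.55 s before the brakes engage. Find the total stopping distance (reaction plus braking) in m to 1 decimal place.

73 mph × 0.44704 = 32.6339 m/s.
Reaction distance = v·t_r = 32.6339 × 1.55 = 50.583 m.
Braking distance = v²/(2a) = 32.6339² / (2 × 5.500) = 1064.971 / 11.000 = 96.816 m.
Total = 50.583 + 96.816 = 147.399 m.

Total stopping distance ≈ 147.4 m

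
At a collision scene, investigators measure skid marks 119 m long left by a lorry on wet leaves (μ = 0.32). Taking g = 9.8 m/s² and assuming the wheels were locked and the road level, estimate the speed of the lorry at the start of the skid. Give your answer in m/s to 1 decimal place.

Deceleration a = μg = 0.32 × 9.8 = 3.136 m/s².
v = √(2a·d) = √(2 × 3.136 × 119) = √746.368 = 27.3197 m/s.

Initial speed ≈ 27.3 m/s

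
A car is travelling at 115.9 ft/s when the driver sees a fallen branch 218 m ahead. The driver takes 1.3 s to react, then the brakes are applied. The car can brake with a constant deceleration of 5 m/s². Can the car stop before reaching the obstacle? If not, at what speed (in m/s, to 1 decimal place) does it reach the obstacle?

115.9 ft/s × 0.3048 = 35.3263 m/s.
Reaction distance = 35.3263 × 1.3 = 45.924 m.
Braking distance = v²/(2a) = 1247.947 / 10.000 = 124.795 m.
Total stopping distance = 45.924 + 124.795 = 170.719 m, vs 218 m available — it stops with 218 − 170.719 = 47.281 m to spare.

Yes — it stops about 47.3 m short of the obstacle, so it never reaches it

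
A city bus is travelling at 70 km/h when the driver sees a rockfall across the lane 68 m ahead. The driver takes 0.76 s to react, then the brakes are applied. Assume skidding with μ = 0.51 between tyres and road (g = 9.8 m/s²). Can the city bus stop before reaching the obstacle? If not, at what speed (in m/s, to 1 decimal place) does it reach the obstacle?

70 km/h ÷ 3.6 = 19.4444 m/s.
a = μg = 0.51 × 9.8 = 4.998 m/s².
Reaction distance = 19.4444 × 0.76 = 14.778 m.
Braking distance = v²/(2a) = 378.085 / 9.996 = 37.824 m.
Total stopping distance = 14.778 + 37.824 = 52.602 m, vs 68 m available — it stops with 68 − 52.602 = 15.398 m to spare.

Yes — it stops about 15.4 m short of the obstacle, so it never reaches it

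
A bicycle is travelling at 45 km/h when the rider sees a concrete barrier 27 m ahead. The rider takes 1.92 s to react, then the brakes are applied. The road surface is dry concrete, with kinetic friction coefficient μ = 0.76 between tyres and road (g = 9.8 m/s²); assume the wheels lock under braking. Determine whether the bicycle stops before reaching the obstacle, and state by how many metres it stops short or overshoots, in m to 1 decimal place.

No — it overshoots by 7.5 m

45 km/h ÷ 3.6 = 12.5000 m/s.
a = μg = 0.76 × 9.8 = 7.448 m/s².
Reaction distance = 12.5000 × 1.92 = 24.000 m.
Braking distance = v²/(2a) = 156.250 / 14.896 = 10.489 m.
Total stopping distance = 24.000 + 10.489 = 34.489 m, vs 27 m available — it cannot stop in time and overshoots by 34.489 − 27 = 7.489 m.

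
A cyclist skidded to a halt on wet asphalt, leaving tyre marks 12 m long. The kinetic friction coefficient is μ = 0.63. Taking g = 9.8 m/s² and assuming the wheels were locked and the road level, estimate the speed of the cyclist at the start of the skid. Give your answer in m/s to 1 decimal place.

Deceleration a = μg = 0.63 × 9.8 = 6.174 m/s².
v = √(2a·d) = √(2 × 6.174 × 12) = √148.176 = 12.1728 m/s.

Initial speed ≈ 12.2 m/s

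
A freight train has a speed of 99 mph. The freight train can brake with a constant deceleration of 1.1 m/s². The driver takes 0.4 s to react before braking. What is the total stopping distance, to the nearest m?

Total stopping distance ≈ 908 m

99 mph × 0.44704 = 44.2570 m/s.
Reaction distance = v·t_r = 44.2570 × 0.4 = 17.703 m.
Braking distance = v²/(2a) = 44.2570² / (2 × 1.100) = 1958.682 / 2.200 = 890.310 m.
Total = 17.703 + 890.310 = 908.013 m.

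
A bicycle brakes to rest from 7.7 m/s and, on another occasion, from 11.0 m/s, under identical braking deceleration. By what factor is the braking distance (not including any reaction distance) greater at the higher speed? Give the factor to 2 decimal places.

Braking distance d = v²/(2a), so with a fixed, d ∝ v².
Factor = (11.0/7.7)² = 1.4286² = 2.0409.

Factor ≈ 2.04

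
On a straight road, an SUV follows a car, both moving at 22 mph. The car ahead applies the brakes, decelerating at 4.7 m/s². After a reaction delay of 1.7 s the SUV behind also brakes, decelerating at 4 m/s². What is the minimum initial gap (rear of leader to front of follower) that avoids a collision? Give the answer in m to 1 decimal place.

22 mph × 0.44704 = 9.8349 m/s.
Leader travels v²/(2a_L) = 96.725 / 9.400 = 10.290 m before stopping.
Follower covers v·t_r = 9.8349 × 1.7 = 16.719 m while reacting, then v²/(2a_F) = 96.725 / 8.000 = 12.091 m while braking, for a total of 16.719 + 12.091 = 28.810 m.
Since a_F ≤ a_L and the follower starts braking later, the follower is never slower than the leader, so the closest approach is when both have stopped.
Minimum gap = 28.810 − 10.290 = 18.520 m.

Minimum gap ≈ 18.5 m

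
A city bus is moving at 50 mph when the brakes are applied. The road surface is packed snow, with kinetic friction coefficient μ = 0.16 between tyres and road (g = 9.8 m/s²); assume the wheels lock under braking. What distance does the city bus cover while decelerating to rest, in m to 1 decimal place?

50 mph × 0.44704 = 22.3520 m/s.
a = μg = 0.16 × 9.8 = 1.568 m/s².
Braking distance = v²/(2a) = 22.3520² / (2 × 1.568) = 499.612 / 3.136 = 159.315 m.

Braking distance ≈ 159.3 m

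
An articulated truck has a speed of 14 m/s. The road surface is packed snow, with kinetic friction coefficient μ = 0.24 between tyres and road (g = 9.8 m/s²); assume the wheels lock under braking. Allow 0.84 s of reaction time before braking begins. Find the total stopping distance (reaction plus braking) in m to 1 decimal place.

Total stopping distance ≈ 53.4 m

a = μg = 0.24 × 9.8 = 2.352 m/s².
Reaction distance = v·t_r = 14.0000 × 0.84 = 11.760 m.
Braking distance = v²/(2a) = 14.0000² / (2 × 2.352) = 196.000 / 4.704 = 41.667 m.
Total = 11.760 + 41.667 = 53.427 m.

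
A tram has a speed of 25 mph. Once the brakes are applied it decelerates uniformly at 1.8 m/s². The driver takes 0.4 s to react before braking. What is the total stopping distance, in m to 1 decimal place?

25 mph × 0.44704 = 11.1760 m/s.
Reaction distance = v·t_r = 11.1760 × 0.4 = 4.470 m.
Braking distance = v²/(2a) = 11.1760² / (2 × 1.800) = 124.903 / 3.600 = 34.695 m.
Total = 4.470 + 34.695 = 39.165 m.

Total stopping distance ≈ 39.2 m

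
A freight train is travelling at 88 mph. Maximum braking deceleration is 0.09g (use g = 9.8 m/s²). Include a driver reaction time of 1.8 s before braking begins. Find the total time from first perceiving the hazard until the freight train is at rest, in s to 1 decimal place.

Total time ≈ 46.4 s

88 mph × 0.44704 = 39.3395 m/s.
a = 0.09 × 9.8 = 0.882 m/s².
Braking time = v/a = 39.3395 / 0.882 = 44.603 s.
Total = 1.8 + 44.603 = 46.403 s.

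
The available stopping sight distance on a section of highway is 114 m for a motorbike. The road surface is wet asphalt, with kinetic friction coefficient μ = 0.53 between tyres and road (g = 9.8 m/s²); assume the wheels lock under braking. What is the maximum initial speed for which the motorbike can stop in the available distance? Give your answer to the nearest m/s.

a = μg = 0.53 × 9.8 = 5.194 m/s².
v²/(2a) = d ⇒ v = √(2 × 5.194 × 114) = √1184.23 = 34.4126 m/s.

Maximum speed ≈ 34 m/s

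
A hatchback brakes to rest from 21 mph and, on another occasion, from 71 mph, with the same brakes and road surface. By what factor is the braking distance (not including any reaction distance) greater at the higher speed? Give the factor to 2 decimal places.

Factor ≈ 11.43

Braking distance d = v²/(2a), so with a fixed, d ∝ v².
Factor = (71/21)² = 3.3810² = 11.4312.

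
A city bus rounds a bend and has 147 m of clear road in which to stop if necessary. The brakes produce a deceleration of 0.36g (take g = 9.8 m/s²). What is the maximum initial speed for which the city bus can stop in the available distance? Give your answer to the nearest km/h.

Maximum speed ≈ 116 km/h

a = 0.36 × 9.8 = 3.528 m/s².
v²/(2a) = d ⇒ v = √(2 × 3.528 × 147) = √1037.23 = 32.2061 m/s.
32.2061 m/s × 3.6 = 115.942 km/h.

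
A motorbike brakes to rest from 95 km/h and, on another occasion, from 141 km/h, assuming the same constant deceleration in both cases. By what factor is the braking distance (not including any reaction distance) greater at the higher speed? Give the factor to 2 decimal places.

Braking distance d = v²/(2a), so with a fixed, d ∝ v².
Factor = (141/95)² = 1.4842² = 2.2028.

Factor ≈ 2.20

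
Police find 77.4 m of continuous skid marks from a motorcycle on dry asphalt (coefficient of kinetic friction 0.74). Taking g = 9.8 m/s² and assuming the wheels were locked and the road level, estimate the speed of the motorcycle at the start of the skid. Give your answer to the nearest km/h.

Initial speed ≈ 121 km/h

Deceleration a = μg = 0.74 × 9.8 = 7.252 m/s².
v = √(2a·d) = √(2 × 7.252 × 77.4) = √1122.610 = 33.5054 m/s.
= 33.5054 × 3.6 = 120.619 km/h.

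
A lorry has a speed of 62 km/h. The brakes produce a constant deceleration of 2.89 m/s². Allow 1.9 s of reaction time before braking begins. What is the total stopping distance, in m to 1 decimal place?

Total stopping distance ≈ 84.0 m

62 km/h ÷ 3.6 = 17.2222 m/s.
Reaction distance = v·t_r = 17.2222 × 1.9 = 32.722 m.
Braking distance = v²/(2a) = 17.2222² / (2 × 2.890) = 296.604 / 5.780 = 51.316 m.
Total = 32.722 + 51.316 = 84.038 m.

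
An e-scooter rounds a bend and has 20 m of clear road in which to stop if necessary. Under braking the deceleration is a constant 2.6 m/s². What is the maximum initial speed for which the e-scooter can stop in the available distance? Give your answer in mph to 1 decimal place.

Maximum speed ≈ 22.8 mph

v²/(2a) = d ⇒ v = √(2 × 2.600 × 20) = √104.00 = 10.1980 m/s.
10.1980 m/s ÷ 0.44704 = 22.812 mph.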